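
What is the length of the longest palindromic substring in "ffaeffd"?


Input: "ffaeffd"
Checking substrings for palindromes:
  [0:2] "ff" (len 2) => palindrome
  [4:6] "ff" (len 2) => palindrome
Longest palindromic substring: "ff" with length 2

2


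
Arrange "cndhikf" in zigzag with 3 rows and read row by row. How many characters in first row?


Zigzag "cndhikf" into 3 rows:
Placing characters:
  'c' => row 0
  'n' => row 1
  'd' => row 2
  'h' => row 1
  'i' => row 0
  'k' => row 1
  'f' => row 2
Rows:
  Row 0: "ci"
  Row 1: "nhk"
  Row 2: "df"
First row length: 2

2


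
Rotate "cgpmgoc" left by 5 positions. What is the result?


Input: "cgpmgoc", rotate left by 5
First 5 characters: "cgpmg"
Remaining characters: "oc"
Concatenate remaining + first: "oc" + "cgpmg" = "occgpmg"

occgpmg


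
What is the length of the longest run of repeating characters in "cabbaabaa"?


Input: "cabbaabaa"
Scanning for longest run:
  Position 1 ('a'): new char, reset run to 1
  Position 2 ('b'): new char, reset run to 1
  Position 3 ('b'): continues run of 'b', length=2
  Position 4 ('a'): new char, reset run to 1
  Position 5 ('a'): continues run of 'a', length=2
  Position 6 ('b'): new char, reset run to 1
  Position 7 ('a'): new char, reset run to 1
  Position 8 ('a'): continues run of 'a', length=2
Longest run: 'b' with length 2

2


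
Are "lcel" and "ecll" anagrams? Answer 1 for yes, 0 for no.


Strings: "lcel", "ecll"
Sorted first:  cell
Sorted second: cell
Sorted forms match => anagrams

1


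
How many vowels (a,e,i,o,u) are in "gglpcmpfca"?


Input: gglpcmpfca
Checking each character:
  'g' at position 0: consonant
  'g' at position 1: consonant
  'l' at position 2: consonant
  'p' at position 3: consonant
  'c' at position 4: consonant
  'm' at position 5: consonant
  'p' at position 6: consonant
  'f' at position 7: consonant
  'c' at position 8: consonant
  'a' at position 9: vowel (running total: 1)
Total vowels: 1

1


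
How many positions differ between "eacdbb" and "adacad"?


Comparing "eacdbb" and "adacad" position by position:
  Position 0: 'e' vs 'a' => DIFFER
  Position 1: 'a' vs 'd' => DIFFER
  Position 2: 'c' vs 'a' => DIFFER
  Position 3: 'd' vs 'c' => DIFFER
  Position 4: 'b' vs 'a' => DIFFER
  Position 5: 'b' vs 'd' => DIFFER
Positions that differ: 6

6


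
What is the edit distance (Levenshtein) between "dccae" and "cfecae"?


Computing edit distance: "dccae" -> "cfecae"
DP table:
           c    f    e    c    a    e
      0    1    2    3    4    5    6
  d   1    1    2    3    4    5    6
  c   2    1    2    3    3    4    5
  c   3    2    2    3    3    4    5
  a   4    3    3    3    4    3    4
  e   5    4    4    3    4    4    3
Edit distance = dp[5][6] = 3

3


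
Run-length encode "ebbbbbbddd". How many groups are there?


Input: ebbbbbbddd
Scanning for consecutive runs:
  Group 1: 'e' x 1 (positions 0-0)
  Group 2: 'b' x 6 (positions 1-6)
  Group 3: 'd' x 3 (positions 7-9)
Total groups: 3

3


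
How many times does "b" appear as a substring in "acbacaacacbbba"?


Searching for "b" in "acbacaacacbbba"
Scanning each position:
  Position 0: "a" => no
  Position 1: "c" => no
  Position 2: "b" => MATCH
  Position 3: "a" => no
  Position 4: "c" => no
  Position 5: "a" => no
  Position 6: "a" => no
  Position 7: "c" => no
  Position 8: "a" => no
  Position 9: "c" => no
  Position 10: "b" => MATCH
  Position 11: "b" => MATCH
  Position 12: "b" => MATCH
  Position 13: "a" => no
Total occurrences: 4

4


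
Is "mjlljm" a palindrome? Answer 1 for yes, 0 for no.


Input: mjlljm
Reversed: mjlljm
  Compare pos 0 ('m') with pos 5 ('m'): match
  Compare pos 1 ('j') with pos 4 ('j'): match
  Compare pos 2 ('l') with pos 3 ('l'): match
Result: palindrome

1


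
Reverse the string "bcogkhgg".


Input: bcogkhgg
Reading characters right to left:
  Position 7: 'g'
  Position 6: 'g'
  Position 5: 'h'
  Position 4: 'k'
  Position 3: 'g'
  Position 2: 'o'
  Position 1: 'c'
  Position 0: 'b'
Reversed: gghkgocb

gghkgocb


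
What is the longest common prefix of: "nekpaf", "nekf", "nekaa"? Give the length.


Words: nekpaf, nekf, nekaa
  Position 0: all 'n' => match
  Position 1: all 'e' => match
  Position 2: all 'k' => match
  Position 3: ('p', 'f', 'a') => mismatch, stop
LCP = "nek" (length 3)

3


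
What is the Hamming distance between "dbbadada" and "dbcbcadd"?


Comparing "dbbadada" and "dbcbcadd" position by position:
  Position 0: 'd' vs 'd' => same
  Position 1: 'b' vs 'b' => same
  Position 2: 'b' vs 'c' => differ
  Position 3: 'a' vs 'b' => differ
  Position 4: 'd' vs 'c' => differ
  Position 5: 'a' vs 'a' => same
  Position 6: 'd' vs 'd' => same
  Position 7: 'a' vs 'd' => differ
Total differences (Hamming distance): 4

4


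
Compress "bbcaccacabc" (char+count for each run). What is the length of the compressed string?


Input: bbcaccacabc
Runs:
  'b' x 2 => "b2"
  'c' x 1 => "c1"
  'a' x 1 => "a1"
  'c' x 2 => "c2"
  'a' x 1 => "a1"
  'c' x 1 => "c1"
  'a' x 1 => "a1"
  'b' x 1 => "b1"
  'c' x 1 => "c1"
Compressed: "b2c1a1c2a1c1a1b1c1"
Compressed length: 18

18


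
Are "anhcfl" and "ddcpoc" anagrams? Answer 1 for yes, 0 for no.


Strings: "anhcfl", "ddcpoc"
Sorted first:  acfhln
Sorted second: ccddop
Differ at position 0: 'a' vs 'c' => not anagrams

0


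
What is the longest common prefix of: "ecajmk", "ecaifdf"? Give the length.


Words: ecajmk, ecaifdf
  Position 0: all 'e' => match
  Position 1: all 'c' => match
  Position 2: all 'a' => match
  Position 3: ('j', 'i') => mismatch, stop
LCP = "eca" (length 3)

3


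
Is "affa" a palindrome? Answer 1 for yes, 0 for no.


Input: affa
Reversed: affa
  Compare pos 0 ('a') with pos 3 ('a'): match
  Compare pos 1 ('f') with pos 2 ('f'): match
Result: palindrome

1


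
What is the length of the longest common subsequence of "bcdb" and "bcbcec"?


LCS of "bcdb" and "bcbcec"
DP table:
           b    c    b    c    e    c
      0    0    0    0    0    0    0
  b   0    1    1    1    1    1    1
  c   0    1    2    2    2    2    2
  d   0    1    2    2    2    2    2
  b   0    1    2    3    3    3    3
LCS length = dp[4][6] = 3

3


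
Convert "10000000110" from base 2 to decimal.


Input: "10000000110" in base 2
Positional expansion:
  Digit '1' (value 1) x 2^10 = 1024
  Digit '0' (value 0) x 2^9 = 0
  Digit '0' (value 0) x 2^8 = 0
  Digit '0' (value 0) x 2^7 = 0
  Digit '0' (value 0) x 2^6 = 0
  Digit '0' (value 0) x 2^5 = 0
  Digit '0' (value 0) x 2^4 = 0
  Digit '0' (value 0) x 2^3 = 0
  Digit '1' (value 1) x 2^2 = 4
  Digit '1' (value 1) x 2^1 = 2
  Digit '0' (value 0) x 2^0 = 0
Sum = 1030

1030


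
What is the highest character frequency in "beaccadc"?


Input: beaccadc
Character counts:
  'a': 2
  'b': 1
  'c': 3
  'd': 1
  'e': 1
Maximum frequency: 3

3


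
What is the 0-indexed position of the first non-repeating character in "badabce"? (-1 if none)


Input: badabce
Character frequencies:
  'a': 2
  'b': 2
  'c': 1
  'd': 1
  'e': 1
Scanning left to right for freq == 1:
  Position 0 ('b'): freq=2, skip
  Position 1 ('a'): freq=2, skip
  Position 2 ('d'): unique! => answer = 2

2


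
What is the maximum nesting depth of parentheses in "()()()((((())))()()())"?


Input: "()()()((((())))()()())"
Tracking depth:
  Position 0 '(': depth becomes 1
  Position 1 ')': depth becomes 0
  Position 2 '(': depth becomes 1
  Position 3 ')': depth becomes 0
  Position 4 '(': depth becomes 1
  Position 5 ')': depth becomes 0
  Position 6 '(': depth becomes 1
  Position 7 '(': depth becomes 2
  Position 8 '(': depth becomes 3
  Position 9 '(': depth becomes 4
  Position 10 '(': depth becomes 5
  Position 11 ')': depth becomes 4
  Position 12 ')': depth becomes 3
  Position 13 ')': depth becomes 2
  Position 14 ')': depth becomes 1
  Position 15 '(': depth becomes 2
  Position 16 ')': depth becomes 1
  Position 17 '(': depth becomes 2
  Position 18 ')': depth becomes 1
  Position 19 '(': depth becomes 2
  Position 20 ')': depth becomes 1
  Position 21 ')': depth becomes 0
Maximum depth reached: 5

5


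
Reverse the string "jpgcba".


Input: jpgcba
Reading characters right to left:
  Position 5: 'a'
  Position 4: 'b'
  Position 3: 'c'
  Position 2: 'g'
  Position 1: 'p'
  Position 0: 'j'
Reversed: abcgpj

abcgpj


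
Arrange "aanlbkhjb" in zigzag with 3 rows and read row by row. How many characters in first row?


Zigzag "aanlbkhjb" into 3 rows:
Placing characters:
  'a' => row 0
  'a' => row 1
  'n' => row 2
  'l' => row 1
  'b' => row 0
  'k' => row 1
  'h' => row 2
  'j' => row 1
  'b' => row 0
Rows:
  Row 0: "abb"
  Row 1: "alkj"
  Row 2: "nh"
First row length: 3

3


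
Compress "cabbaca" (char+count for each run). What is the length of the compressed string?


Input: cabbaca
Runs:
  'c' x 1 => "c1"
  'a' x 1 => "a1"
  'b' x 2 => "b2"
  'a' x 1 => "a1"
  'c' x 1 => "c1"
  'a' x 1 => "a1"
Compressed: "c1a1b2a1c1a1"
Compressed length: 12

12


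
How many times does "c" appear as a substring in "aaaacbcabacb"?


Searching for "c" in "aaaacbcabacb"
Scanning each position:
  Position 0: "a" => no
  Position 1: "a" => no
  Position 2: "a" => no
  Position 3: "a" => no
  Position 4: "c" => MATCH
  Position 5: "b" => no
  Position 6: "c" => MATCH
  Position 7: "a" => no
  Position 8: "b" => no
  Position 9: "a" => no
  Position 10: "c" => MATCH
  Position 11: "b" => no
Total occurrences: 3

3


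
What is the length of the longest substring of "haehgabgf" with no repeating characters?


Input: "haehgabgf"
Sliding window (track last position of each char):
  Position 0 ('h'): window [0,0] length 1 -- new best
  Position 1 ('a'): window [0,1] length 2 -- new best
  Position 2 ('e'): window [0,2] length 3 -- new best
  Position 3 ('h'): repeat (last at 0), move window start to 1
  Position 3 ('h'): window [1,3] length 3
  Position 4 ('g'): window [1,4] length 4 -- new best
  Position 5 ('a'): repeat (last at 1), move window start to 2
  Position 5 ('a'): window [2,5] length 4
  Position 6 ('b'): window [2,6] length 5 -- new best
  Position 7 ('g'): repeat (last at 4), move window start to 5
  Position 7 ('g'): window [5,7] length 3
  Position 8 ('f'): window [5,8] length 4
Longest substring with no repeats: "ehgab" with length 5

5


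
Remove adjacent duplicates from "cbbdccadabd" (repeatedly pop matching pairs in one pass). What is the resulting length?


Input: cbbdccadabd
Stack-based adjacent duplicate removal:
  Read 'c': push. Stack: c
  Read 'b': push. Stack: cb
  Read 'b': matches stack top 'b' => pop. Stack: c
  Read 'd': push. Stack: cd
  Read 'c': push. Stack: cdc
  Read 'c': matches stack top 'c' => pop. Stack: cd
  Read 'a': push. Stack: cda
  Read 'd': push. Stack: cdad
  Read 'a': push. Stack: cdada
  Read 'b': push. Stack: cdadab
  Read 'd': push. Stack: cdadabd
Final stack: "cdadabd" (length 7)

7


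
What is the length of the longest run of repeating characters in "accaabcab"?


Input: "accaabcab"
Scanning for longest run:
  Position 1 ('c'): new char, reset run to 1
  Position 2 ('c'): continues run of 'c', length=2
  Position 3 ('a'): new char, reset run to 1
  Position 4 ('a'): continues run of 'a', length=2
  Position 5 ('b'): new char, reset run to 1
  Position 6 ('c'): new char, reset run to 1
  Position 7 ('a'): new char, reset run to 1
  Position 8 ('b'): new char, reset run to 1
Longest run: 'c' with length 2

2


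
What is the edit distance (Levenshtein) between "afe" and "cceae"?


Computing edit distance: "afe" -> "cceae"
DP table:
           c    c    e    a    e
      0    1    2    3    4    5
  a   1    1    2    3    3    4
  f   2    2    2    3    4    4
  e   3    3    3    2    3    4
Edit distance = dp[3][5] = 4

4


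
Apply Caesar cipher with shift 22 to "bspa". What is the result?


Caesar cipher: shift "bspa" by 22
  'b' (pos 1) + 22 = pos 23 = 'x'
  's' (pos 18) + 22 = pos 14 = 'o'
  'p' (pos 15) + 22 = pos 11 = 'l'
  'a' (pos 0) + 22 = pos 22 = 'w'
Result: xolw

xolw


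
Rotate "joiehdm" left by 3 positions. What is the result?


Input: "joiehdm", rotate left by 3
First 3 characters: "joi"
Remaining characters: "ehdm"
Concatenate remaining + first: "ehdm" + "joi" = "ehdmjoi"

ehdmjoi


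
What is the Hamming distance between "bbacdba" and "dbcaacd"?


Comparing "bbacdba" and "dbcaacd" position by position:
  Position 0: 'b' vs 'd' => differ
  Position 1: 'b' vs 'b' => same
  Position 2: 'a' vs 'c' => differ
  Position 3: 'c' vs 'a' => differ
  Position 4: 'd' vs 'a' => differ
  Position 5: 'b' vs 'c' => differ
  Position 6: 'a' vs 'd' => differ
Total differences (Hamming distance): 6

6


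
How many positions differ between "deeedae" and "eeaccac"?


Comparing "deeedae" and "eeaccac" position by position:
  Position 0: 'd' vs 'e' => DIFFER
  Position 1: 'e' vs 'e' => same
  Position 2: 'e' vs 'a' => DIFFER
  Position 3: 'e' vs 'c' => DIFFER
  Position 4: 'd' vs 'c' => DIFFER
  Position 5: 'a' vs 'a' => same
  Position 6: 'e' vs 'c' => DIFFER
Positions that differ: 5

5


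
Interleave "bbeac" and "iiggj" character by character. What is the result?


Interleaving "bbeac" and "iiggj":
  Position 0: 'b' from first, 'i' from second => "bi"
  Position 1: 'b' from first, 'i' from second => "bi"
  Position 2: 'e' from first, 'g' from second => "eg"
  Position 3: 'a' from first, 'g' from second => "ag"
  Position 4: 'c' from first, 'j' from second => "cj"
Result: bibiegagcj

bibiegagcj


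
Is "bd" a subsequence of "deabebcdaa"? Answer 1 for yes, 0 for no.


Check if "bd" is a subsequence of "deabebcdaa"
Greedy scan:
  Position 0 ('d'): no match needed
  Position 1 ('e'): no match needed
  Position 2 ('a'): no match needed
  Position 3 ('b'): matches sub[0] = 'b'
  Position 4 ('e'): no match needed
  Position 5 ('b'): no match needed
  Position 6 ('c'): no match needed
  Position 7 ('d'): matches sub[1] = 'd'
  Position 8 ('a'): no match needed
  Position 9 ('a'): no match needed
All 2 characters matched => is a subsequence

1


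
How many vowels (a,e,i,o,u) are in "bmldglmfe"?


Input: bmldglmfe
Checking each character:
  'b' at position 0: consonant
  'm' at position 1: consonant
  'l' at position 2: consonant
  'd' at position 3: consonant
  'g' at position 4: consonant
  'l' at position 5: consonant
  'm' at position 6: consonant
  'f' at position 7: consonant
  'e' at position 8: vowel (running total: 1)
Total vowels: 1

1


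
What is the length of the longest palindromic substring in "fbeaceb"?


Input: "fbeaceb"
Checking substrings for palindromes:
  No multi-char palindromic substrings found
Longest palindromic substring: "f" with length 1

1


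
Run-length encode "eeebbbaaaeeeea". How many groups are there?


Input: eeebbbaaaeeeea
Scanning for consecutive runs:
  Group 1: 'e' x 3 (positions 0-2)
  Group 2: 'b' x 3 (positions 3-5)
  Group 3: 'a' x 3 (positions 6-8)
  Group 4: 'e' x 4 (positions 9-12)
  Group 5: 'a' x 1 (positions 13-13)
Total groups: 5

5


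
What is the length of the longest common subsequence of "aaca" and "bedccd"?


LCS of "aaca" and "bedccd"
DP table:
           b    e    d    c    c    d
      0    0    0    0    0    0    0
  a   0    0    0    0    0    0    0
  a   0    0    0    0    0    0    0
  c   0    0    0    0    1    1    1
  a   0    0    0    0    1    1    1
LCS length = dp[4][6] = 1

1


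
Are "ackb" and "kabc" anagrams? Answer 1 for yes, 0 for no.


Strings: "ackb", "kabc"
Sorted first:  abck
Sorted second: abck
Sorted forms match => anagrams

1


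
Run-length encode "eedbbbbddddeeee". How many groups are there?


Input: eedbbbbddddeeee
Scanning for consecutive runs:
  Group 1: 'e' x 2 (positions 0-1)
  Group 2: 'd' x 1 (positions 2-2)
  Group 3: 'b' x 4 (positions 3-6)
  Group 4: 'd' x 4 (positions 7-10)
  Group 5: 'e' x 4 (positions 11-14)
Total groups: 5

5


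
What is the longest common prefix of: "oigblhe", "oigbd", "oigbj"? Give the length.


Words: oigblhe, oigbd, oigbj
  Position 0: all 'o' => match
  Position 1: all 'i' => match
  Position 2: all 'g' => match
  Position 3: all 'b' => match
  Position 4: ('l', 'd', 'j') => mismatch, stop
LCP = "oigb" (length 4)

4


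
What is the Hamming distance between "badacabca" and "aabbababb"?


Comparing "badacabca" and "aabbababb" position by position:
  Position 0: 'b' vs 'a' => differ
  Position 1: 'a' vs 'a' => same
  Position 2: 'd' vs 'b' => differ
  Position 3: 'a' vs 'b' => differ
  Position 4: 'c' vs 'a' => differ
  Position 5: 'a' vs 'b' => differ
  Position 6: 'b' vs 'a' => differ
  Position 7: 'c' vs 'b' => differ
  Position 8: 'a' vs 'b' => differ
Total differences (Hamming distance): 8

8


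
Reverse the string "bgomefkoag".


Input: bgomefkoag
Reading characters right to left:
  Position 9: 'g'
  Position 8: 'a'
  Position 7: 'o'
  Position 6: 'k'
  Position 5: 'f'
  Position 4: 'e'
  Position 3: 'm'
  Position 2: 'o'
  Position 1: 'g'
  Position 0: 'b'
Reversed: gaokfemogb

gaokfemogb


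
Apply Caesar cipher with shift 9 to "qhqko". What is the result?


Caesar cipher: shift "qhqko" by 9
  'q' (pos 16) + 9 = pos 25 = 'z'
  'h' (pos 7) + 9 = pos 16 = 'q'
  'q' (pos 16) + 9 = pos 25 = 'z'
  'k' (pos 10) + 9 = pos 19 = 't'
  'o' (pos 14) + 9 = pos 23 = 'x'
Result: zqztx

zqztx


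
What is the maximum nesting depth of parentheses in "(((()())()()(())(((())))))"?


Input: "(((()())()()(())(((())))))"
Tracking depth:
  Position 0 '(': depth becomes 1
  Position 1 '(': depth becomes 2
  Position 2 '(': depth becomes 3
  Position 3 '(': depth becomes 4
  Position 4 ')': depth becomes 3
  Position 5 '(': depth becomes 4
  Position 6 ')': depth becomes 3
  Position 7 ')': depth becomes 2
  Position 8 '(': depth becomes 3
  Position 9 ')': depth becomes 2
  Position 10 '(': depth becomes 3
  Position 11 ')': depth becomes 2
  Position 12 '(': depth becomes 3
  Position 13 '(': depth becomes 4
  Position 14 ')': depth becomes 3
  Position 15 ')': depth becomes 2
  Position 16 '(': depth becomes 3
  Position 17 '(': depth becomes 4
  Position 18 '(': depth becomes 5
  Position 19 '(': depth becomes 6
  Position 20 ')': depth becomes 5
  Position 21 ')': depth becomes 4
  Position 22 ')': depth becomes 3
  Position 23 ')': depth becomes 2
  Position 24 ')': depth becomes 1
  Position 25 ')': depth becomes 0
Maximum depth reached: 6

6


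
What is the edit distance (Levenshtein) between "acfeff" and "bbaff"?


Computing edit distance: "acfeff" -> "bbaff"
DP table:
           b    b    a    f    f
      0    1    2    3    4    5
  a   1    1    2    2    3    4
  c   2    2    2    3    3    4
  f   3    3    3    3    3    3
  e   4    4    4    4    4    4
  f   5    5    5    5    4    4
  f   6    6    6    6    5    4
Edit distance = dp[6][5] = 4

4


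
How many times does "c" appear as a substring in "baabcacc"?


Searching for "c" in "baabcacc"
Scanning each position:
  Position 0: "b" => no
  Position 1: "a" => no
  Position 2: "a" => no
  Position 3: "b" => no
  Position 4: "c" => MATCH
  Position 5: "a" => no
  Position 6: "c" => MATCH
  Position 7: "c" => MATCH
Total occurrences: 3

3


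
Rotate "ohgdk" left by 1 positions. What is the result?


Input: "ohgdk", rotate left by 1
First 1 characters: "o"
Remaining characters: "hgdk"
Concatenate remaining + first: "hgdk" + "o" = "hgdko"

hgdko


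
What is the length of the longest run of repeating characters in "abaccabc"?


Input: "abaccabc"
Scanning for longest run:
  Position 1 ('b'): new char, reset run to 1
  Position 2 ('a'): new char, reset run to 1
  Position 3 ('c'): new char, reset run to 1
  Position 4 ('c'): continues run of 'c', length=2
  Position 5 ('a'): new char, reset run to 1
  Position 6 ('b'): new char, reset run to 1
  Position 7 ('c'): new char, reset run to 1
Longest run: 'c' with length 2

2


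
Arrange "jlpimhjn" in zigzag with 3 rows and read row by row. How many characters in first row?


Zigzag "jlpimhjn" into 3 rows:
Placing characters:
  'j' => row 0
  'l' => row 1
  'p' => row 2
  'i' => row 1
  'm' => row 0
  'h' => row 1
  'j' => row 2
  'n' => row 1
Rows:
  Row 0: "jm"
  Row 1: "lihn"
  Row 2: "pj"
First row length: 2

2


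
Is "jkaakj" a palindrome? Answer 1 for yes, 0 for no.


Input: jkaakj
Reversed: jkaakj
  Compare pos 0 ('j') with pos 5 ('j'): match
  Compare pos 1 ('k') with pos 4 ('k'): match
  Compare pos 2 ('a') with pos 3 ('a'): match
Result: palindrome

1


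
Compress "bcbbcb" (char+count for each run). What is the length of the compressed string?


Input: bcbbcb
Runs:
  'b' x 1 => "b1"
  'c' x 1 => "c1"
  'b' x 2 => "b2"
  'c' x 1 => "c1"
  'b' x 1 => "b1"
Compressed: "b1c1b2c1b1"
Compressed length: 10

10


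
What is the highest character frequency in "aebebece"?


Input: aebebece
Character counts:
  'a': 1
  'b': 2
  'c': 1
  'e': 4
Maximum frequency: 4

4


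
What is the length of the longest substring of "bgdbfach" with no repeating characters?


Input: "bgdbfach"
Sliding window (track last position of each char):
  Position 0 ('b'): window [0,0] length 1 -- new best
  Position 1 ('g'): window [0,1] length 2 -- new best
  Position 2 ('d'): window [0,2] length 3 -- new best
  Position 3 ('b'): repeat (last at 0), move window start to 1
  Position 3 ('b'): window [1,3] length 3
  Position 4 ('f'): window [1,4] length 4 -- new best
  Position 5 ('a'): window [1,5] length 5 -- new best
  Position 6 ('c'): window [1,6] length 6 -- new best
  Position 7 ('h'): window [1,7] length 7 -- new best
Longest substring with no repeats: "gdbfach" with length 7

7


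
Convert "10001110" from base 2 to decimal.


Input: "10001110" in base 2
Positional expansion:
  Digit '1' (value 1) x 2^7 = 128
  Digit '0' (value 0) x 2^6 = 0
  Digit '0' (value 0) x 2^5 = 0
  Digit '0' (value 0) x 2^4 = 0
  Digit '1' (value 1) x 2^3 = 8
  Digit '1' (value 1) x 2^2 = 4
  Digit '1' (value 1) x 2^1 = 2
  Digit '0' (value 0) x 2^0 = 0
Sum = 142

142


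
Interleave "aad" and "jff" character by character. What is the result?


Interleaving "aad" and "jff":
  Position 0: 'a' from first, 'j' from second => "aj"
  Position 1: 'a' from first, 'f' from second => "af"
  Position 2: 'd' from first, 'f' from second => "df"
Result: ajafdf

ajafdf


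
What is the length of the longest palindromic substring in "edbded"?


Input: "edbded"
Checking substrings for palindromes:
  [0:5] "edbde" (len 5) => palindrome
  [1:4] "dbd" (len 3) => palindrome
  [3:6] "ded" (len 3) => palindrome
Longest palindromic substring: "edbde" with length 5

5


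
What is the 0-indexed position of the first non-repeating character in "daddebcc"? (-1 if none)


Input: daddebcc
Character frequencies:
  'a': 1
  'b': 1
  'c': 2
  'd': 3
  'e': 1
Scanning left to right for freq == 1:
  Position 0 ('d'): freq=3, skip
  Position 1 ('a'): unique! => answer = 1

1


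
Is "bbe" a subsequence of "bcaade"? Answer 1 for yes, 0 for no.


Check if "bbe" is a subsequence of "bcaade"
Greedy scan:
  Position 0 ('b'): matches sub[0] = 'b'
  Position 1 ('c'): no match needed
  Position 2 ('a'): no match needed
  Position 3 ('a'): no match needed
  Position 4 ('d'): no match needed
  Position 5 ('e'): no match needed
Only matched 1/3 characters => not a subsequence

0


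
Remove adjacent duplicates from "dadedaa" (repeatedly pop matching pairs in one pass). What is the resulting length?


Input: dadedaa
Stack-based adjacent duplicate removal:
  Read 'd': push. Stack: d
  Read 'a': push. Stack: da
  Read 'd': push. Stack: dad
  Read 'e': push. Stack: dade
  Read 'd': push. Stack: daded
  Read 'a': push. Stack: dadeda
  Read 'a': matches stack top 'a' => pop. Stack: daded
Final stack: "daded" (length 5)

5


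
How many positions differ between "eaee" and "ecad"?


Comparing "eaee" and "ecad" position by position:
  Position 0: 'e' vs 'e' => same
  Position 1: 'a' vs 'c' => DIFFER
  Position 2: 'e' vs 'a' => DIFFER
  Position 3: 'e' vs 'd' => DIFFER
Positions that differ: 3

3


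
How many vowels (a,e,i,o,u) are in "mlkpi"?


Input: mlkpi
Checking each character:
  'm' at position 0: consonant
  'l' at position 1: consonant
  'k' at position 2: consonant
  'p' at position 3: consonant
  'i' at position 4: vowel (running total: 1)
Total vowels: 1

1


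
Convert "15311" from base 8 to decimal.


Input: "15311" in base 8
Positional expansion:
  Digit '1' (value 1) x 8^4 = 4096
  Digit '5' (value 5) x 8^3 = 2560
  Digit '3' (value 3) x 8^2 = 192
  Digit '1' (value 1) x 8^1 = 8
  Digit '1' (value 1) x 8^0 = 1
Sum = 6857

6857


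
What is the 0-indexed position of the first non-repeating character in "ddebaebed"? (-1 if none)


Input: ddebaebed
Character frequencies:
  'a': 1
  'b': 2
  'd': 3
  'e': 3
Scanning left to right for freq == 1:
  Position 0 ('d'): freq=3, skip
  Position 1 ('d'): freq=3, skip
  Position 2 ('e'): freq=3, skip
  Position 3 ('b'): freq=2, skip
  Position 4 ('a'): unique! => answer = 4

4


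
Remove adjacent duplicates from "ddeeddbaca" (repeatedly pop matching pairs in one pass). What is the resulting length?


Input: ddeeddbaca
Stack-based adjacent duplicate removal:
  Read 'd': push. Stack: d
  Read 'd': matches stack top 'd' => pop. Stack: (empty)
  Read 'e': push. Stack: e
  Read 'e': matches stack top 'e' => pop. Stack: (empty)
  Read 'd': push. Stack: d
  Read 'd': matches stack top 'd' => pop. Stack: (empty)
  Read 'b': push. Stack: b
  Read 'a': push. Stack: ba
  Read 'c': push. Stack: bac
  Read 'a': push. Stack: baca
Final stack: "baca" (length 4)

4


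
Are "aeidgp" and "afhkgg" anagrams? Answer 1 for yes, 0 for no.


Strings: "aeidgp", "afhkgg"
Sorted first:  adegip
Sorted second: afgghk
Differ at position 1: 'd' vs 'f' => not anagrams

0


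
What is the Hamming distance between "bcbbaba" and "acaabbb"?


Comparing "bcbbaba" and "acaabbb" position by position:
  Position 0: 'b' vs 'a' => differ
  Position 1: 'c' vs 'c' => same
  Position 2: 'b' vs 'a' => differ
  Position 3: 'b' vs 'a' => differ
  Position 4: 'a' vs 'b' => differ
  Position 5: 'b' vs 'b' => same
  Position 6: 'a' vs 'b' => differ
Total differences (Hamming distance): 5

5


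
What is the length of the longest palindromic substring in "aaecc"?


Input: "aaecc"
Checking substrings for palindromes:
  [0:2] "aa" (len 2) => palindrome
  [3:5] "cc" (len 2) => palindrome
Longest palindromic substring: "aa" with length 2

2


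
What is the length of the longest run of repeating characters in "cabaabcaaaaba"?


Input: "cabaabcaaaaba"
Scanning for longest run:
  Position 1 ('a'): new char, reset run to 1
  Position 2 ('b'): new char, reset run to 1
  Position 3 ('a'): new char, reset run to 1
  Position 4 ('a'): continues run of 'a', length=2
  Position 5 ('b'): new char, reset run to 1
  Position 6 ('c'): new char, reset run to 1
  Position 7 ('a'): new char, reset run to 1
  Position 8 ('a'): continues run of 'a', length=2
  Position 9 ('a'): continues run of 'a', length=3
  Position 10 ('a'): continues run of 'a', length=4
  Position 11 ('b'): new char, reset run to 1
  Position 12 ('a'): new char, reset run to 1
Longest run: 'a' with length 4

4


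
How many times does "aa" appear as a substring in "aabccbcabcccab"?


Searching for "aa" in "aabccbcabcccab"
Scanning each position:
  Position 0: "aa" => MATCH
  Position 1: "ab" => no
  Position 2: "bc" => no
  Position 3: "cc" => no
  Position 4: "cb" => no
  Position 5: "bc" => no
  Position 6: "ca" => no
  Position 7: "ab" => no
  Position 8: "bc" => no
  Position 9: "cc" => no
  Position 10: "cc" => no
  Position 11: "ca" => no
  Position 12: "ab" => no
Total occurrences: 1

1


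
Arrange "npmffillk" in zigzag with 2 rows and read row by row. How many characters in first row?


Zigzag "npmffillk" into 2 rows:
Placing characters:
  'n' => row 0
  'p' => row 1
  'm' => row 0
  'f' => row 1
  'f' => row 0
  'i' => row 1
  'l' => row 0
  'l' => row 1
  'k' => row 0
Rows:
  Row 0: "nmflk"
  Row 1: "pfil"
First row length: 5

5


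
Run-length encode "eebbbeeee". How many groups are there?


Input: eebbbeeee
Scanning for consecutive runs:
  Group 1: 'e' x 2 (positions 0-1)
  Group 2: 'b' x 3 (positions 2-4)
  Group 3: 'e' x 4 (positions 5-8)
Total groups: 3

3


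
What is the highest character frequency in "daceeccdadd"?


Input: daceeccdadd
Character counts:
  'a': 2
  'c': 3
  'd': 4
  'e': 2
Maximum frequency: 4

4


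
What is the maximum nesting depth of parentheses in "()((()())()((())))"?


Input: "()((()())()((())))"
Tracking depth:
  Position 0 '(': depth becomes 1
  Position 1 ')': depth becomes 0
  Position 2 '(': depth becomes 1
  Position 3 '(': depth becomes 2
  Position 4 '(': depth becomes 3
  Position 5 ')': depth becomes 2
  Position 6 '(': depth becomes 3
  Position 7 ')': depth becomes 2
  Position 8 ')': depth becomes 1
  Position 9 '(': depth becomes 2
  Position 10 ')': depth becomes 1
  Position 11 '(': depth becomes 2
  Position 12 '(': depth becomes 3
  Position 13 '(': depth becomes 4
  Position 14 ')': depth becomes 3
  Position 15 ')': depth becomes 2
  Position 16 ')': depth becomes 1
  Position 17 ')': depth becomes 0
Maximum depth reached: 4

4


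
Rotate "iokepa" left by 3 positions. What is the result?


Input: "iokepa", rotate left by 3
First 3 characters: "iok"
Remaining characters: "epa"
Concatenate remaining + first: "epa" + "iok" = "epaiok"

epaiok


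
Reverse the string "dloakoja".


Input: dloakoja
Reading characters right to left:
  Position 7: 'a'
  Position 6: 'j'
  Position 5: 'o'
  Position 4: 'k'
  Position 3: 'a'
  Position 2: 'o'
  Position 1: 'l'
  Position 0: 'd'
Reversed: ajokaold

ajokaold


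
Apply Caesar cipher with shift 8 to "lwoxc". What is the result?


Caesar cipher: shift "lwoxc" by 8
  'l' (pos 11) + 8 = pos 19 = 't'
  'w' (pos 22) + 8 = pos 4 = 'e'
  'o' (pos 14) + 8 = pos 22 = 'w'
  'x' (pos 23) + 8 = pos 5 = 'f'
  'c' (pos 2) + 8 = pos 10 = 'k'
Result: tewfk

tewfk


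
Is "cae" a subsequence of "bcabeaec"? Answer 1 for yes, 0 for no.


Check if "cae" is a subsequence of "bcabeaec"
Greedy scan:
  Position 0 ('b'): no match needed
  Position 1 ('c'): matches sub[0] = 'c'
  Position 2 ('a'): matches sub[1] = 'a'
  Position 3 ('b'): no match needed
  Position 4 ('e'): matches sub[2] = 'e'
  Position 5 ('a'): no match needed
  Position 6 ('e'): no match needed
  Position 7 ('c'): no match needed
All 3 characters matched => is a subsequence

1


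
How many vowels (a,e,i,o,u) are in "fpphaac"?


Input: fpphaac
Checking each character:
  'f' at position 0: consonant
  'p' at position 1: consonant
  'p' at position 2: consonant
  'h' at position 3: consonant
  'a' at position 4: vowel (running total: 1)
  'a' at position 5: vowel (running total: 2)
  'c' at position 6: consonant
Total vowels: 2

2


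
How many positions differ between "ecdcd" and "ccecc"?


Comparing "ecdcd" and "ccecc" position by position:
  Position 0: 'e' vs 'c' => DIFFER
  Position 1: 'c' vs 'c' => same
  Position 2: 'd' vs 'e' => DIFFER
  Position 3: 'c' vs 'c' => same
  Position 4: 'd' vs 'c' => DIFFER
Positions that differ: 3

3


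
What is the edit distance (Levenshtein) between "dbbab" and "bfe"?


Computing edit distance: "dbbab" -> "bfe"
DP table:
           b    f    e
      0    1    2    3
  d   1    1    2    3
  b   2    1    2    3
  b   3    2    2    3
  a   4    3    3    3
  b   5    4    4    4
Edit distance = dp[5][3] = 4

4


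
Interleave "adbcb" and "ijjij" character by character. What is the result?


Interleaving "adbcb" and "ijjij":
  Position 0: 'a' from first, 'i' from second => "ai"
  Position 1: 'd' from first, 'j' from second => "dj"
  Position 2: 'b' from first, 'j' from second => "bj"
  Position 3: 'c' from first, 'i' from second => "ci"
  Position 4: 'b' from first, 'j' from second => "bj"
Result: aidjbjcibj

aidjbjcibj


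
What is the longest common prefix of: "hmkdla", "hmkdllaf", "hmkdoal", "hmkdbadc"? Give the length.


Words: hmkdla, hmkdllaf, hmkdoal, hmkdbadc
  Position 0: all 'h' => match
  Position 1: all 'm' => match
  Position 2: all 'k' => match
  Position 3: all 'd' => match
  Position 4: ('l', 'l', 'o', 'b') => mismatch, stop
LCP = "hmkd" (length 4)

4


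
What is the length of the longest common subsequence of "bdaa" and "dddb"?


LCS of "bdaa" and "dddb"
DP table:
           d    d    d    b
      0    0    0    0    0
  b   0    0    0    0    1
  d   0    1    1    1    1
  a   0    1    1    1    1
  a   0    1    1    1    1
LCS length = dp[4][4] = 1

1


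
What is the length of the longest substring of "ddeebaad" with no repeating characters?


Input: "ddeebaad"
Sliding window (track last position of each char):
  Position 0 ('d'): window [0,0] length 1 -- new best
  Position 1 ('d'): repeat (last at 0), move window start to 1
  Position 1 ('d'): window [1,1] length 1
  Position 2 ('e'): window [1,2] length 2 -- new best
  Position 3 ('e'): repeat (last at 2), move window start to 3
  Position 3 ('e'): window [3,3] length 1
  Position 4 ('b'): window [3,4] length 2
  Position 5 ('a'): window [3,5] length 3 -- new best
  Position 6 ('a'): repeat (last at 5), move window start to 6
  Position 6 ('a'): window [6,6] length 1
  Position 7 ('d'): window [6,7] length 2
Longest substring with no repeats: "eba" with length 3

3


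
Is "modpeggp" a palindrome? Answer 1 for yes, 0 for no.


Input: modpeggp
Reversed: pggepdom
  Compare pos 0 ('m') with pos 7 ('p'): MISMATCH
  Compare pos 1 ('o') with pos 6 ('g'): MISMATCH
  Compare pos 2 ('d') with pos 5 ('g'): MISMATCH
  Compare pos 3 ('p') with pos 4 ('e'): MISMATCH
Result: not a palindrome

0


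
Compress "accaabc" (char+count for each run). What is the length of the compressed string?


Input: accaabc
Runs:
  'a' x 1 => "a1"
  'c' x 2 => "c2"
  'a' x 2 => "a2"
  'b' x 1 => "b1"
  'c' x 1 => "c1"
Compressed: "a1c2a2b1c1"
Compressed length: 10

10


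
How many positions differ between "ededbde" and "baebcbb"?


Comparing "ededbde" and "baebcbb" position by position:
  Position 0: 'e' vs 'b' => DIFFER
  Position 1: 'd' vs 'a' => DIFFER
  Position 2: 'e' vs 'e' => same
  Position 3: 'd' vs 'b' => DIFFER
  Position 4: 'b' vs 'c' => DIFFER
  Position 5: 'd' vs 'b' => DIFFER
  Position 6: 'e' vs 'b' => DIFFER
Positions that differ: 6

6


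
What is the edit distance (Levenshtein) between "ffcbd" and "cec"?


Computing edit distance: "ffcbd" -> "cec"
DP table:
           c    e    c
      0    1    2    3
  f   1    1    2    3
  f   2    2    2    3
  c   3    2    3    2
  b   4    3    3    3
  d   5    4    4    4
Edit distance = dp[5][3] = 4

4


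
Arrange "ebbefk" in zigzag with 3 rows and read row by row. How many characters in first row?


Zigzag "ebbefk" into 3 rows:
Placing characters:
  'e' => row 0
  'b' => row 1
  'b' => row 2
  'e' => row 1
  'f' => row 0
  'k' => row 1
Rows:
  Row 0: "ef"
  Row 1: "bek"
  Row 2: "b"
First row length: 2

2


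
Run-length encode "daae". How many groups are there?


Input: daae
Scanning for consecutive runs:
  Group 1: 'd' x 1 (positions 0-0)
  Group 2: 'a' x 2 (positions 1-2)
  Group 3: 'e' x 1 (positions 3-3)
Total groups: 3

3


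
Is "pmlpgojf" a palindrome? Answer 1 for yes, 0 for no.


Input: pmlpgojf
Reversed: fjogplmp
  Compare pos 0 ('p') with pos 7 ('f'): MISMATCH
  Compare pos 1 ('m') with pos 6 ('j'): MISMATCH
  Compare pos 2 ('l') with pos 5 ('o'): MISMATCH
  Compare pos 3 ('p') with pos 4 ('g'): MISMATCH
Result: not a palindrome

0


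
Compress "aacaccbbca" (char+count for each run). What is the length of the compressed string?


Input: aacaccbbca
Runs:
  'a' x 2 => "a2"
  'c' x 1 => "c1"
  'a' x 1 => "a1"
  'c' x 2 => "c2"
  'b' x 2 => "b2"
  'c' x 1 => "c1"
  'a' x 1 => "a1"
Compressed: "a2c1a1c2b2c1a1"
Compressed length: 14

14


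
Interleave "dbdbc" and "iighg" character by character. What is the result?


Interleaving "dbdbc" and "iighg":
  Position 0: 'd' from first, 'i' from second => "di"
  Position 1: 'b' from first, 'i' from second => "bi"
  Position 2: 'd' from first, 'g' from second => "dg"
  Position 3: 'b' from first, 'h' from second => "bh"
  Position 4: 'c' from first, 'g' from second => "cg"
Result: dibidgbhcg

dibidgbhcg


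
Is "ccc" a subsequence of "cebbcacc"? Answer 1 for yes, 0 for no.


Check if "ccc" is a subsequence of "cebbcacc"
Greedy scan:
  Position 0 ('c'): matches sub[0] = 'c'
  Position 1 ('e'): no match needed
  Position 2 ('b'): no match needed
  Position 3 ('b'): no match needed
  Position 4 ('c'): matches sub[1] = 'c'
  Position 5 ('a'): no match needed
  Position 6 ('c'): matches sub[2] = 'c'
  Position 7 ('c'): no match needed
All 3 characters matched => is a subsequence

1


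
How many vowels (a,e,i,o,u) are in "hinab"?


Input: hinab
Checking each character:
  'h' at position 0: consonant
  'i' at position 1: vowel (running total: 1)
  'n' at position 2: consonant
  'a' at position 3: vowel (running total: 2)
  'b' at position 4: consonant
Total vowels: 2

2


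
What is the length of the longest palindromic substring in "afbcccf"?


Input: "afbcccf"
Checking substrings for palindromes:
  [3:6] "ccc" (len 3) => palindrome
  [3:5] "cc" (len 2) => palindrome
  [4:6] "cc" (len 2) => palindrome
Longest palindromic substring: "ccc" with length 3

3


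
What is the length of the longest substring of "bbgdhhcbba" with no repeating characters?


Input: "bbgdhhcbba"
Sliding window (track last position of each char):
  Position 0 ('b'): window [0,0] length 1 -- new best
  Position 1 ('b'): repeat (last at 0), move window start to 1
  Position 1 ('b'): window [1,1] length 1
  Position 2 ('g'): window [1,2] length 2 -- new best
  Position 3 ('d'): window [1,3] length 3 -- new best
  Position 4 ('h'): window [1,4] length 4 -- new best
  Position 5 ('h'): repeat (last at 4), move window start to 5
  Position 5 ('h'): window [5,5] length 1
  Position 6 ('c'): window [5,6] length 2
  Position 7 ('b'): window [5,7] length 3
  Position 8 ('b'): repeat (last at 7), move window start to 8
  Position 8 ('b'): window [8,8] length 1
  Position 9 ('a'): window [8,9] length 2
Longest substring with no repeats: "bgdh" with length 4

4


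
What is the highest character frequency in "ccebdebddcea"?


Input: ccebdebddcea
Character counts:
  'a': 1
  'b': 2
  'c': 3
  'd': 3
  'e': 3
Maximum frequency: 3

3


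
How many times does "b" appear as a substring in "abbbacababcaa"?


Searching for "b" in "abbbacababcaa"
Scanning each position:
  Position 0: "a" => no
  Position 1: "b" => MATCH
  Position 2: "b" => MATCH
  Position 3: "b" => MATCH
  Position 4: "a" => no
  Position 5: "c" => no
  Position 6: "a" => no
  Position 7: "b" => MATCH
  Position 8: "a" => no
  Position 9: "b" => MATCH
  Position 10: "c" => no
  Position 11: "a" => no
  Position 12: "a" => no
Total occurrences: 5

5


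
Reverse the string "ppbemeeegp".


Input: ppbemeeegp
Reading characters right to left:
  Position 9: 'p'
  Position 8: 'g'
  Position 7: 'e'
  Position 6: 'e'
  Position 5: 'e'
  Position 4: 'm'
  Position 3: 'e'
  Position 2: 'b'
  Position 1: 'p'
  Position 0: 'p'
Reversed: pgeeemebpp

pgeeemebpp


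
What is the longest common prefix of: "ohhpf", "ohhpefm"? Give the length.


Words: ohhpf, ohhpefm
  Position 0: all 'o' => match
  Position 1: all 'h' => match
  Position 2: all 'h' => match
  Position 3: all 'p' => match
  Position 4: ('f', 'e') => mismatch, stop
LCP = "ohhp" (length 4)

4


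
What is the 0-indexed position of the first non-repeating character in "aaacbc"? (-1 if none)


Input: aaacbc
Character frequencies:
  'a': 3
  'b': 1
  'c': 2
Scanning left to right for freq == 1:
  Position 0 ('a'): freq=3, skip
  Position 1 ('a'): freq=3, skip
  Position 2 ('a'): freq=3, skip
  Position 3 ('c'): freq=2, skip
  Position 4 ('b'): unique! => answer = 4

4


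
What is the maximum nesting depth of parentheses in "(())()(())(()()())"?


Input: "(())()(())(()()())"
Tracking depth:
  Position 0 '(': depth becomes 1
  Position 1 '(': depth becomes 2
  Position 2 ')': depth becomes 1
  Position 3 ')': depth becomes 0
  Position 4 '(': depth becomes 1
  Position 5 ')': depth becomes 0
  Position 6 '(': depth becomes 1
  Position 7 '(': depth becomes 2
  Position 8 ')': depth becomes 1
  Position 9 ')': depth becomes 0
  Position 10 '(': depth becomes 1
  Position 11 '(': depth becomes 2
  Position 12 ')': depth becomes 1
  Position 13 '(': depth becomes 2
  Position 14 ')': depth becomes 1
  Position 15 '(': depth becomes 2
  Position 16 ')': depth becomes 1
  Position 17 ')': depth becomes 0
Maximum depth reached: 2

2
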